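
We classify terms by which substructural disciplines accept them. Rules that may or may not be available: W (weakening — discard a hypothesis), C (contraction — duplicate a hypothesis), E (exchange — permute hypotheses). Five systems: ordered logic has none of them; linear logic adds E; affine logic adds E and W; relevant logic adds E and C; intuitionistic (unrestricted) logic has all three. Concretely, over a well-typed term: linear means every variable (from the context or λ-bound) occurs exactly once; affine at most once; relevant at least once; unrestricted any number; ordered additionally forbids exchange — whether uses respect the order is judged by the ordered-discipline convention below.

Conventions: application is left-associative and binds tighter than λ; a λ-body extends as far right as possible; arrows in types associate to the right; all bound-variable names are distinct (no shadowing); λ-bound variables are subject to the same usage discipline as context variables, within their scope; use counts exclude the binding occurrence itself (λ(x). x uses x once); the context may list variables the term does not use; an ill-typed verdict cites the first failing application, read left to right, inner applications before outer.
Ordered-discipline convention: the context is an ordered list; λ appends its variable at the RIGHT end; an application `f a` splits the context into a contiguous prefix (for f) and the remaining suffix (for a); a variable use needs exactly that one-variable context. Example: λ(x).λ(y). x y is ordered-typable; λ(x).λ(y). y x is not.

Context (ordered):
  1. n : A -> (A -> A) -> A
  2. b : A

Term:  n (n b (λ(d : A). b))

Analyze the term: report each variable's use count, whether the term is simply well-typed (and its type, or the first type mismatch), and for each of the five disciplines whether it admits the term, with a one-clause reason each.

counts: n: 2, b: 2, d [bound]: 0
uses in reading order: n, n, b, b
typing: well-typed — term : (A -> A) -> A
ordered ✗ (repeated use of n ×2, b ×2; unused: d — weakening required)
linear ✗ (repeated use of n ×2, b ×2; unused: d — weakening required)
affine ✗ (repeated use of n ×2, b ×2)
relevant ✗ (unused: d — weakening required)
unrestricted ✓ (typability at (A -> A) -> A is all that's needed)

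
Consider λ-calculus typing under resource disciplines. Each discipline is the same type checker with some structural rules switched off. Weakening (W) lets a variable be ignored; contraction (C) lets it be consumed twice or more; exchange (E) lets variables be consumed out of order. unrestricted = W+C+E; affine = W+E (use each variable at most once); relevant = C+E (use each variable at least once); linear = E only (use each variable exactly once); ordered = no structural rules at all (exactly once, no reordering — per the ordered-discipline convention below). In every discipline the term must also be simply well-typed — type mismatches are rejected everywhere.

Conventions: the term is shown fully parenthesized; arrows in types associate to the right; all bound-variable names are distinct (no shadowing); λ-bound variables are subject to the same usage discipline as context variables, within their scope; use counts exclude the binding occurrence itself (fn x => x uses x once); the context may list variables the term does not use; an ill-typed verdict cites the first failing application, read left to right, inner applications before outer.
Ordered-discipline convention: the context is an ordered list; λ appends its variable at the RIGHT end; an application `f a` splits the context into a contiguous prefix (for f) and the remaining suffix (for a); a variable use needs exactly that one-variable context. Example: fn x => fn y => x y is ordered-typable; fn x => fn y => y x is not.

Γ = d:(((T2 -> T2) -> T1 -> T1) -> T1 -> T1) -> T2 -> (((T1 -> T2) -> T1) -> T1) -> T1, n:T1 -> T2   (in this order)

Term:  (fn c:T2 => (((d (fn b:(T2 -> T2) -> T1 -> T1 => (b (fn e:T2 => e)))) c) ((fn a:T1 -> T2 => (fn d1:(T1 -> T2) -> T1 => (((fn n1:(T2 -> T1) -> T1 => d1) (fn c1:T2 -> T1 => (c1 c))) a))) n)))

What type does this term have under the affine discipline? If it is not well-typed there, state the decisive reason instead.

not well-typed under affine — c ×2 used more than once (contraction)
variable uses: d ×1; n ×1; c (bound) ×2; b (bound) ×1; e (bound) ×1; a (bound) ×1; d1 (bound) ×1; n1 (bound) ×0; c1 (bound) ×1
order of uses: d, b, e, c, d1, c1, c, a, n
typing: the term checks, with type T2 -> T1
across the five disciplines: ordered ✗ | linear ✗ | affine ✗ | relevant ✗ | unrestricted ✓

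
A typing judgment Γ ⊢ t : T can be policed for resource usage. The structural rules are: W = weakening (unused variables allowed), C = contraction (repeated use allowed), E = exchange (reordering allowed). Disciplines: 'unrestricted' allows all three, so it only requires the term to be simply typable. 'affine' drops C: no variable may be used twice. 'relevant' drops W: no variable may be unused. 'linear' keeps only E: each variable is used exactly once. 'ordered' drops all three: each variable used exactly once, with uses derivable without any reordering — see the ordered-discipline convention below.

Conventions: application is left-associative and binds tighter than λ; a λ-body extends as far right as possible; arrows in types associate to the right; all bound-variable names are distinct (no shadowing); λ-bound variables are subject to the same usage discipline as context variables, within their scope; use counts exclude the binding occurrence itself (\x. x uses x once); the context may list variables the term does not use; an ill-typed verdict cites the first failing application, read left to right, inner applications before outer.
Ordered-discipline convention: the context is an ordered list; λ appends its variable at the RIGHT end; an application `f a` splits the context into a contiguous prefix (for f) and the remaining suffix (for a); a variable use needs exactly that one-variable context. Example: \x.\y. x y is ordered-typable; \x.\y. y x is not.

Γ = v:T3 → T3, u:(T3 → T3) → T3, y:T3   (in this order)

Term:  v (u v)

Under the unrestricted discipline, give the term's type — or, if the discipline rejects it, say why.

term : T3
variable uses: v=2; u=1; y=0
left-to-right use order: v, u, v
typing: well-typed — term : T3
summary: ordered ✗, linear ✗, affine ✗, relevant ✗, unrestricted ✓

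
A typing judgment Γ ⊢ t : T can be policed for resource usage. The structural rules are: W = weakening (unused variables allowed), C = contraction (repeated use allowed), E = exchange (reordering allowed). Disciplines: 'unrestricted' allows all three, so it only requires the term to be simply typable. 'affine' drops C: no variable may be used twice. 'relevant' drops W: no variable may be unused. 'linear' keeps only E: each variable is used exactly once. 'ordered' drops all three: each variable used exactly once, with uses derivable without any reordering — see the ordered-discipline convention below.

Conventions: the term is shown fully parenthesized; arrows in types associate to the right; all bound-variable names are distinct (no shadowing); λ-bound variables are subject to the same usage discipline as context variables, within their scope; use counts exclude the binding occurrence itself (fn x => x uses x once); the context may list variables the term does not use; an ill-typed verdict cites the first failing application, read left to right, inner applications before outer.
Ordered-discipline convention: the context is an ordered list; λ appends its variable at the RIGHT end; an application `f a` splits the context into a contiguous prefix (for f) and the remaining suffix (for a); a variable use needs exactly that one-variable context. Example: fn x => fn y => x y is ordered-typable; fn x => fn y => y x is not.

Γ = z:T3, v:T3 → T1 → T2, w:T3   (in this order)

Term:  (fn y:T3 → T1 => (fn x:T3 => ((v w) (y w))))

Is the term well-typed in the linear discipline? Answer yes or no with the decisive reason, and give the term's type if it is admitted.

no — w ×2 used more than once (contraction); z, x left unused
counts: z=0, v=1, w=2, y (bound)=1, x (bound)=0
uses in reading order: v, w, y, w
typing: well-typed — term : (T3 → T1) → T3 → T2
per-discipline verdicts: ordered ✗ | linear ✗ | affine ✗ | relevant ✗ | unrestricted ✓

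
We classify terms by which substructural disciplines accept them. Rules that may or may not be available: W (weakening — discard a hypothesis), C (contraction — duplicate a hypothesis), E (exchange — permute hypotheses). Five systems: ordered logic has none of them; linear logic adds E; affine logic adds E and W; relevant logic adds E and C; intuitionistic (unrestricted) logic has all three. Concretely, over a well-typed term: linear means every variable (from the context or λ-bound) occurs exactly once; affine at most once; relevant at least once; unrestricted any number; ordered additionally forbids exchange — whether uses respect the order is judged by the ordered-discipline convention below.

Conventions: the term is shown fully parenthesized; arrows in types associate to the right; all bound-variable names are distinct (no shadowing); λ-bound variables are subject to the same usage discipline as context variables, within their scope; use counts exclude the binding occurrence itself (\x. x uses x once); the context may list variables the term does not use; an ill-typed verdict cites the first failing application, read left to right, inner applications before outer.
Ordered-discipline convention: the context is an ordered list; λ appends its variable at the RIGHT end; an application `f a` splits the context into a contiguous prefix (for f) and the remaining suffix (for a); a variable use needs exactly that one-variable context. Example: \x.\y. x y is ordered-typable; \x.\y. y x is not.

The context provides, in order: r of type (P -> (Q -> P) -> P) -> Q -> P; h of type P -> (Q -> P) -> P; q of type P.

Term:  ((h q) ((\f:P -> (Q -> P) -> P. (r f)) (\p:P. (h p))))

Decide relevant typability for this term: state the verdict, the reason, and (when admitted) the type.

yes — every one of r, h, q, f, p appears; term : P
use counts: r: 1, h: 2, q: 1, f (bound): 1, p (bound): 1
use order (left to right): h, q, r, f, h, p
typing: well-typed at P
summary: ordered ✗ · linear ✗ · affine ✗ · relevant ✓ · unrestricted ✓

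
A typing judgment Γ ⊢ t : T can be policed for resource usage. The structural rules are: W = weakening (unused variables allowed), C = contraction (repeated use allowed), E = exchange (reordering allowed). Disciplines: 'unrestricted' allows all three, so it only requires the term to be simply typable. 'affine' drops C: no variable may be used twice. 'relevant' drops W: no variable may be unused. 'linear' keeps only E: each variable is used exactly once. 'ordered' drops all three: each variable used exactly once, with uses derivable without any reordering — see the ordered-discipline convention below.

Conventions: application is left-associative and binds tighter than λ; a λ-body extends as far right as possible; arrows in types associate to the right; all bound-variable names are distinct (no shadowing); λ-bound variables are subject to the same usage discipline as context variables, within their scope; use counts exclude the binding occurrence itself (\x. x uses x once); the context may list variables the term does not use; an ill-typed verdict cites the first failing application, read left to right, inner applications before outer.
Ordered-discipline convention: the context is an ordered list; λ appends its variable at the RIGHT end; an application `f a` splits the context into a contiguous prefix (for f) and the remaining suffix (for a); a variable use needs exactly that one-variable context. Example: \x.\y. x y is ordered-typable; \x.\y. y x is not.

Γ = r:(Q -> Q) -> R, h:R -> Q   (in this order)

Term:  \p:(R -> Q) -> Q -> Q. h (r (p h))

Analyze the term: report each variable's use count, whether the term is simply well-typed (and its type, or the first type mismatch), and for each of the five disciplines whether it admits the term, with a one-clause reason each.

counts: r: 1×, h: 2×, p [bound]: 1×
uses in reading order: h, r, p, h
typing: well-typed — term : ((R -> Q) -> Q -> Q) -> Q
ordered ✗ (needs contraction — h ×2)
linear ✗ (needs contraction — h ×2)
affine ✗ (needs contraction — h ×2)
relevant ✓ (at least one use each (r, h, p))
unrestricted ✓ (typability at ((R -> Q) -> Q -> Q) -> Q is all that's needed)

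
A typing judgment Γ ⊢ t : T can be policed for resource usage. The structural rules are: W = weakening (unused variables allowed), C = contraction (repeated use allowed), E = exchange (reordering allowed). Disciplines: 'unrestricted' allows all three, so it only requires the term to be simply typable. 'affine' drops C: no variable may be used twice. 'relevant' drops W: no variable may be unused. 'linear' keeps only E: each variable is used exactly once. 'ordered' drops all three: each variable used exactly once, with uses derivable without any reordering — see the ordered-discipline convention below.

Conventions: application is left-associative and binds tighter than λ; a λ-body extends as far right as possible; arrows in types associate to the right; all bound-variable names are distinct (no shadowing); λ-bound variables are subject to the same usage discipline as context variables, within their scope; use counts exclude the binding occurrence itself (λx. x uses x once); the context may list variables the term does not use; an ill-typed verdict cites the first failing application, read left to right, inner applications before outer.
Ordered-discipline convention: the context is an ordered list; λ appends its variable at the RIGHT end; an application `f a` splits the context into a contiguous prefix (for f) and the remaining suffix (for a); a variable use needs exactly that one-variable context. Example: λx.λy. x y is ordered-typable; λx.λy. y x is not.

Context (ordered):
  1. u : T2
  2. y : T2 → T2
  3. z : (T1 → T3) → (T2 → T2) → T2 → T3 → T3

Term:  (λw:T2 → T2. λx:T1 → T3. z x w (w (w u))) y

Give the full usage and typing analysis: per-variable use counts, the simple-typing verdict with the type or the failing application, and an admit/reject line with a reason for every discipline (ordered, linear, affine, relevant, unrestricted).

variable uses: u ×1; y ×1; z ×1; w (λ-bound) ×3; x (λ-bound) ×1
use order (left to right): z, x, w, w, w, u, y
typing: the term checks, with type (T1 → T3) → T3 → T3
ordered: ✗ — w ×3 used more than once (contraction)
linear: ✗ — w ×3 used more than once (contraction)
affine: ✗ — w ×3 used more than once (contraction)
relevant: ✓ — u, y, z, w, x: all used, weakening unneeded
unrestricted: ✓ — well-typed at (T1 → T3) → T3 → T3; no restrictions here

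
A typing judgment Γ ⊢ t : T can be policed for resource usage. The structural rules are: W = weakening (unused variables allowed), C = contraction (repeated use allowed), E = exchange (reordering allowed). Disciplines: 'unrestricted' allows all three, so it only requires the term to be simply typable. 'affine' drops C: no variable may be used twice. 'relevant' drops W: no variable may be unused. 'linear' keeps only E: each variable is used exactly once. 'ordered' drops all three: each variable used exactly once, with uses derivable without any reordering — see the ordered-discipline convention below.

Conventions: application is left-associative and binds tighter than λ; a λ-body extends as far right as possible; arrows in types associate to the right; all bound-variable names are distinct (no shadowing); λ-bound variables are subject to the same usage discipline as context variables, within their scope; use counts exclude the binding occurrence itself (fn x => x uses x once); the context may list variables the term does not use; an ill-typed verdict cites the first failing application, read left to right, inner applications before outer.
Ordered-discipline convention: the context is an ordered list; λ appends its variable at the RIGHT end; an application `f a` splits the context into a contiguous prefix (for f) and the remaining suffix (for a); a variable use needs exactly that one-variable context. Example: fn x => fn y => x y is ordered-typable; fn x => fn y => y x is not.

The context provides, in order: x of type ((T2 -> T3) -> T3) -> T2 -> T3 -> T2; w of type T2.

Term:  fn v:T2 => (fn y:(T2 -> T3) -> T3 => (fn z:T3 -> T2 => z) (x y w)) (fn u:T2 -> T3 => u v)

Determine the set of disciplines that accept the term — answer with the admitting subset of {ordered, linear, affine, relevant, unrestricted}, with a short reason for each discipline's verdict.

admitted by: linear, affine, relevant, unrestricted
usage: x: 1, w: 1, v (bound): 1, y (bound): 1, z (bound): 1, u (bound): 1
use order (left to right): z, x, y, w, u, v
typing: the term checks, with type T2 -> T3 -> T2
ordered: ✗ — no contiguous prefix/suffix split fits z, x, y, w, u, v
linear: ✓ — single use per variable (x, w, v, y, z, u)
affine: ✓ — none of x, w, v, y, z, u used more than once
relevant: ✓ — every one of x, w, v, y, z, u appears
unrestricted: ✓ — well-typed at T2 -> T3 -> T2; no restrictions here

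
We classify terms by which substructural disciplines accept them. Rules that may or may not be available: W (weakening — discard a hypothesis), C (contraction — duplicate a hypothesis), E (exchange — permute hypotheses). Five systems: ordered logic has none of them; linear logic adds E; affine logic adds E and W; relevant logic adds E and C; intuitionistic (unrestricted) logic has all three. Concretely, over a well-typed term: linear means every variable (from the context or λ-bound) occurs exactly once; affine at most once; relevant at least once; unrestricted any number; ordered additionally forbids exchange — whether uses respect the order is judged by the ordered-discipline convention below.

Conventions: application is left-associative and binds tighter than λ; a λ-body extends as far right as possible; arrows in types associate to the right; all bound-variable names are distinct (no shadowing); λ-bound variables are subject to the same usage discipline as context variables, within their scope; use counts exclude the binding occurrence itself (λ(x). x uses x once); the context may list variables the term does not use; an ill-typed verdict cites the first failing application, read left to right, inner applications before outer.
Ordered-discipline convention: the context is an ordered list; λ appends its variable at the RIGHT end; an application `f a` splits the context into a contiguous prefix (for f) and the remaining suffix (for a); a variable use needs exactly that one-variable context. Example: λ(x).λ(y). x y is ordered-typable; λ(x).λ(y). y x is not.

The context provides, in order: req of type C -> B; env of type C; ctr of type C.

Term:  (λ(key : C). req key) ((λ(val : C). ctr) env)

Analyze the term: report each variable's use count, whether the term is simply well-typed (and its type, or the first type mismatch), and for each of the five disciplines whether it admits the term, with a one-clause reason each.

variable uses: req: 1; env: 1; ctr: 1; key (λ-bound): 1; val (λ-bound): 0
uses in reading order: req, key, ctr, env
typing: well-typed — term : B
ordered: ✗, unused: val — weakening required
linear: ✗, unused: val — weakening required
affine: ✓, none of req, env, ctr, key, val used more than once
relevant: ✗, unused: val — weakening required
unrestricted: ✓, typability at B is all that's needed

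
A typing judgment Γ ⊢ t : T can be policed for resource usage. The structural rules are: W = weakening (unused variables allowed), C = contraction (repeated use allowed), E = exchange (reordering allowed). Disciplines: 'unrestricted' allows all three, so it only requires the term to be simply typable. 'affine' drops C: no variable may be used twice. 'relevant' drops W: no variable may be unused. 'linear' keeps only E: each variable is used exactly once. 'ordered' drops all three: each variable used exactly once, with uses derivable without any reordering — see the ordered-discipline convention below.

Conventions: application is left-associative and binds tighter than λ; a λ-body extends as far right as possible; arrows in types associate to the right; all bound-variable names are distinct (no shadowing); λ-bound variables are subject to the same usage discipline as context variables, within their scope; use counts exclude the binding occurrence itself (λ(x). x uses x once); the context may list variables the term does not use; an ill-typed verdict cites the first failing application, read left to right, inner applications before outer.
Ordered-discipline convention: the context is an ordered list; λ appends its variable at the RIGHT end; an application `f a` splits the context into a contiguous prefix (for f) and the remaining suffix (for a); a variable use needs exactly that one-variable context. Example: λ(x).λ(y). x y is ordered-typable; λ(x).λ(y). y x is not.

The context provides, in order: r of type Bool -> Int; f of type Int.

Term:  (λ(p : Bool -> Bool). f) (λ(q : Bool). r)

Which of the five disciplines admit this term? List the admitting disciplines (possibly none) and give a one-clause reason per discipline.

accepted by: none
counts: r: 1×; f: 1×; p (λ-bound): 0×; q (λ-bound): 0×
order of uses: f, r
typing: ill-typed: a function awaiting Bool -> Bool gets Bool -> Bool -> Int
ordered: ✗, the type mismatch rejects it
linear: ✗, not simply typable
affine: ✗, fails simple typing
relevant: ✗, a type mismatch blocks all five
unrestricted: ✗, the type mismatch rejects it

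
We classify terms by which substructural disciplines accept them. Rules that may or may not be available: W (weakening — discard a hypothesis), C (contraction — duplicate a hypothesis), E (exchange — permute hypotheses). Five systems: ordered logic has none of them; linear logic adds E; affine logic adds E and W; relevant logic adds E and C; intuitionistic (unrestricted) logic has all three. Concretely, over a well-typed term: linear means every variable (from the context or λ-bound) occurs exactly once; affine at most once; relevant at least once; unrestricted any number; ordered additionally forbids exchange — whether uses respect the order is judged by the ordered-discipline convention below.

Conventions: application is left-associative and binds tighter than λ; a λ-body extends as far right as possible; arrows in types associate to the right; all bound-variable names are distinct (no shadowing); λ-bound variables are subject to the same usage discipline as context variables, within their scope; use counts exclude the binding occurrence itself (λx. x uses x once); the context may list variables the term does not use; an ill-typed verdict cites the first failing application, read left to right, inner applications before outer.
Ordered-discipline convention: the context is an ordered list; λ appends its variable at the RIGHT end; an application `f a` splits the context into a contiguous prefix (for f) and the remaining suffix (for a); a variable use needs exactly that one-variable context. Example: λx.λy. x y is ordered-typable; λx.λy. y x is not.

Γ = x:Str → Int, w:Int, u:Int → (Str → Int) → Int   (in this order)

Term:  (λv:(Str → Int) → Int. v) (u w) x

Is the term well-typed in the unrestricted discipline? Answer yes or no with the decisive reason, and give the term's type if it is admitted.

yes — type-checks (Int) and nothing is barred; term : Int
variable uses: x: 1; w: 1; u: 1; v (λ-bound): 1
use order (left to right): v, u, w, x
typing: ✓ — Int
per-discipline verdicts: ordered ✗ | linear ✓ | affine ✓ | relevant ✓ | unrestricted ✓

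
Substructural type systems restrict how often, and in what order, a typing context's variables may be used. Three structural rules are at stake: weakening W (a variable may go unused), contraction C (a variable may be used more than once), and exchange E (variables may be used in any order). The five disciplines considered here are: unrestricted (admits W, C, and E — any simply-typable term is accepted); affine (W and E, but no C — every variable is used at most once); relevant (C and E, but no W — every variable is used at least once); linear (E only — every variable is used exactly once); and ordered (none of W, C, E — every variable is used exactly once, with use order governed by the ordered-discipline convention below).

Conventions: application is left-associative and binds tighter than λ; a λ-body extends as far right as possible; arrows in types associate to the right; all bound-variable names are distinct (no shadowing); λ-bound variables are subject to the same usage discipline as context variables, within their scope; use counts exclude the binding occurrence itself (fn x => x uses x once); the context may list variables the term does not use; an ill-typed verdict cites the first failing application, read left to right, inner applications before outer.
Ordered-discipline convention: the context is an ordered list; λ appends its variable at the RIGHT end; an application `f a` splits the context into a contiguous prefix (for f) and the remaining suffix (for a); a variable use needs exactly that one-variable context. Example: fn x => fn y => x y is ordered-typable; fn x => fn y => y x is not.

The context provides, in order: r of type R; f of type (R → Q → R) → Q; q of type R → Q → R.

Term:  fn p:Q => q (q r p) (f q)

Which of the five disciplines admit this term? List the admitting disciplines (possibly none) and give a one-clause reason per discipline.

admitted by: relevant, unrestricted
usage: r=1, f=1, q=3, p [bound]=1
uses in reading order: q, q, r, p, f, q
typing: well-typed — term : Q → R
ordered: ✗, uses contraction: q ×3
linear: ✗, uses contraction: q ×3
affine: ✗, uses contraction: q ×3
relevant: ✓, none of r, f, q, p goes unused
unrestricted: ✓, type-checks (Q → R) and nothing is barred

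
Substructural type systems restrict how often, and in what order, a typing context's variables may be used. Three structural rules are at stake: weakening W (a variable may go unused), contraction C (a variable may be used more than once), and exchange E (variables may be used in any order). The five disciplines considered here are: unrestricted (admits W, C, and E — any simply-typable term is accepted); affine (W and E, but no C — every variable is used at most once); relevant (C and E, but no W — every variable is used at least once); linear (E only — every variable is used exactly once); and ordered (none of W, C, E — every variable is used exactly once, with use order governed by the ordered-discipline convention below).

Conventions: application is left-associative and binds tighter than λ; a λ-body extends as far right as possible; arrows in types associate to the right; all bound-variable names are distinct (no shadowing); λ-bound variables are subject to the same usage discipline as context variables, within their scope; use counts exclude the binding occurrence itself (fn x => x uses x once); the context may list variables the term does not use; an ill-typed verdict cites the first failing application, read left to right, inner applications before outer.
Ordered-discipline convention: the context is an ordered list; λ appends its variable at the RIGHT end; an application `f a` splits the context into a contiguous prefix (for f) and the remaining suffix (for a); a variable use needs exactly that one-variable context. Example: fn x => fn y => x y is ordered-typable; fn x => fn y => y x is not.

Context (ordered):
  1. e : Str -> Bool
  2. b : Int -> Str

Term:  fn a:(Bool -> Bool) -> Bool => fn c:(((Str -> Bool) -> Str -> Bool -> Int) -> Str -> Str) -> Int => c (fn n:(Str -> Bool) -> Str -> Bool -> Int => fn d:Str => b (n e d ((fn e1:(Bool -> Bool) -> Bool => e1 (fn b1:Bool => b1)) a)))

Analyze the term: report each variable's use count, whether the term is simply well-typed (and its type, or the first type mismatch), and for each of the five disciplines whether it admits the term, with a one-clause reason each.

use counts: e=1; b=1; a [bound]=1; c [bound]=1; n [bound]=1; d [bound]=1; e1 [bound]=1; b1 [bound]=1
left-to-right use order: c, b, n, e, d, e1, b1, a
typing: well-typed — term : ((Bool -> Bool) -> Bool) -> ((((Str -> Bool) -> Str -> Bool -> Int) -> Str -> Str) -> Int) -> Int
ordered ✗ (needs exchange: uses follow c, b, n, e, d, e1, b1, a)
linear ✓ (exactly-once usage across e, b, a, c, n, d, e1, b1)
affine ✓ (at most one use each (e, b, a, c, n, d, e1, b1))
relevant ✓ (every one of e, b, a, c, n, d, e1, b1 appears)
unrestricted ✓ (typability at ((Bool -> Bool) -> Bool) -> ((((Str -> Bool) -> Str -> Bool -> Int) -> Str -> Str) -> Int) -> Int is all that's needed)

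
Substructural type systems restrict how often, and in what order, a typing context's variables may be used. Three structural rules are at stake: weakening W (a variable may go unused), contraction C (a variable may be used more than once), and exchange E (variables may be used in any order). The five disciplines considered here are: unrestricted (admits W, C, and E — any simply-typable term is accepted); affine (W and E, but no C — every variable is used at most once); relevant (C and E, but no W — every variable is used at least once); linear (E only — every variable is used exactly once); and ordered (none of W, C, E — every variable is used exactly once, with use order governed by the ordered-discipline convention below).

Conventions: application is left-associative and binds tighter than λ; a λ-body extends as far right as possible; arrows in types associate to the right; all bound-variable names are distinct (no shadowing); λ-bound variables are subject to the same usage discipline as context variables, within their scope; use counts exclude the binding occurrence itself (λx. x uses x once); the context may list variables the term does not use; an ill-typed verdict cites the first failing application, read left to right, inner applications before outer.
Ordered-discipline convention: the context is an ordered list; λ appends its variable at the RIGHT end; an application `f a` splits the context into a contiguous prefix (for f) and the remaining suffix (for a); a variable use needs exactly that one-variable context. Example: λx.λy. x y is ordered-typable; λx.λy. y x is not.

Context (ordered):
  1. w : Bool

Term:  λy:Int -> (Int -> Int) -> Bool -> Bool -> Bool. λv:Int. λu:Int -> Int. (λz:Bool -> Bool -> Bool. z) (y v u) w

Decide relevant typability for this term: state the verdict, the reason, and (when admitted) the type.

yes — at least one use each (w, y, v, u, z); term : (Int -> (Int -> Int) -> Bool -> Bool -> Bool) -> Int -> (Int -> Int) -> Bool -> Bool
use counts: w: 1; y (bound): 1; v (bound): 1; u (bound): 1; z (bound): 1
left-to-right use order: z, y, v, u, w
typing: well-typed — term : (Int -> (Int -> Int) -> Bool -> Bool -> Bool) -> Int -> (Int -> Int) -> Bool -> Bool
all disciplines: ordered ✗ | linear ✓ | affine ✓ | relevant ✓ | unrestricted ✓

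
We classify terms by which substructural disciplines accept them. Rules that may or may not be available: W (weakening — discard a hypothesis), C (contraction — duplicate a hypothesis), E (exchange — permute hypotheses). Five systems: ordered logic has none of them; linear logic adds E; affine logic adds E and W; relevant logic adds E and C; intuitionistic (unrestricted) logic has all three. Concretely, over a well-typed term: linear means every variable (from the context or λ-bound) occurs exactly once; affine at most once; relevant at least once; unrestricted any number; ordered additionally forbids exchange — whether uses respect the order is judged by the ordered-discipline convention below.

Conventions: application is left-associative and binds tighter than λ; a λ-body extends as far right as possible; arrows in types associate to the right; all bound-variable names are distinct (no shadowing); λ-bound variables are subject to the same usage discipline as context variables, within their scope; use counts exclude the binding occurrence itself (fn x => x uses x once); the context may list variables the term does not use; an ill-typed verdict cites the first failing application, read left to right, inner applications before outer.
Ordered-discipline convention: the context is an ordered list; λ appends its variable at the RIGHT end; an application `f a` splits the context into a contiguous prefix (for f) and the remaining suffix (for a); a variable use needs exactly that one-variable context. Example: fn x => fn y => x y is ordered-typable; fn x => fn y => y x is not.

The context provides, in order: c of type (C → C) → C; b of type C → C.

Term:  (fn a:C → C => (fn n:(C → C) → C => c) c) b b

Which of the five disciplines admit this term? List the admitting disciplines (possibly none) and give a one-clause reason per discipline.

accepted by: unrestricted
counts: c=2, b=2, a (λ-bound)=0, n (λ-bound)=0
left-to-right use order: c, c, b, b
typing: the term checks, with type C
ordered: ✗, c ×2, b ×2 used more than once (contraction); a, n never used (weakening)
linear: ✗, c ×2, b ×2 used more than once (contraction); a, n never used (weakening)
affine: ✗, c ×2, b ×2 used more than once (contraction)
relevant: ✗, a, n never used (weakening)
unrestricted: ✓, simply typable at C; W, C, E all held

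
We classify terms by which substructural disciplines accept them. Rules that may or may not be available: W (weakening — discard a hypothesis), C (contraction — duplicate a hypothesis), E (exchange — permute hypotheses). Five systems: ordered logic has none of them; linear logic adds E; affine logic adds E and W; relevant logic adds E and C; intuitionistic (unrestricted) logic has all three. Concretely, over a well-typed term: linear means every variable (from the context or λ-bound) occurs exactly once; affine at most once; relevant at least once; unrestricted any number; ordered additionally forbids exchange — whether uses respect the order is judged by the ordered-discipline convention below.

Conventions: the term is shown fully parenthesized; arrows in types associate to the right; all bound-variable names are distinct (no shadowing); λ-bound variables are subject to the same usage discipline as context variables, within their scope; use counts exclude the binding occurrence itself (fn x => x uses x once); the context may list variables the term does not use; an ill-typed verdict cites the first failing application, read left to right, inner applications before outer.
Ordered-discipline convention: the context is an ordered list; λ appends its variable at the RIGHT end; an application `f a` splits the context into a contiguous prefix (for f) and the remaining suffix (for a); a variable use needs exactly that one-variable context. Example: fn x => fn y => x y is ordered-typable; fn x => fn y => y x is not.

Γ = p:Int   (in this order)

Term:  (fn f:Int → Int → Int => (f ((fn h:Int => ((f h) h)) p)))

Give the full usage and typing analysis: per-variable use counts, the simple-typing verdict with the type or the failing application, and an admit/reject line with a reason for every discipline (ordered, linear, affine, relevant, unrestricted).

counts: p=1, f [bound]=2, h [bound]=2
order of uses: f, f, h, h, p
typing: the term checks, with type (Int → Int → Int) → Int → Int
ordered ✗ (f ×2, h ×2 used more than once (contraction))
linear ✗ (f ×2, h ×2 used more than once (contraction))
affine ✗ (f ×2, h ×2 used more than once (contraction))
relevant ✓ (p, f, h: all used, weakening unneeded)
unrestricted ✓ (type-checks ((Int → Int → Int) → Int → Int) and nothing is barred)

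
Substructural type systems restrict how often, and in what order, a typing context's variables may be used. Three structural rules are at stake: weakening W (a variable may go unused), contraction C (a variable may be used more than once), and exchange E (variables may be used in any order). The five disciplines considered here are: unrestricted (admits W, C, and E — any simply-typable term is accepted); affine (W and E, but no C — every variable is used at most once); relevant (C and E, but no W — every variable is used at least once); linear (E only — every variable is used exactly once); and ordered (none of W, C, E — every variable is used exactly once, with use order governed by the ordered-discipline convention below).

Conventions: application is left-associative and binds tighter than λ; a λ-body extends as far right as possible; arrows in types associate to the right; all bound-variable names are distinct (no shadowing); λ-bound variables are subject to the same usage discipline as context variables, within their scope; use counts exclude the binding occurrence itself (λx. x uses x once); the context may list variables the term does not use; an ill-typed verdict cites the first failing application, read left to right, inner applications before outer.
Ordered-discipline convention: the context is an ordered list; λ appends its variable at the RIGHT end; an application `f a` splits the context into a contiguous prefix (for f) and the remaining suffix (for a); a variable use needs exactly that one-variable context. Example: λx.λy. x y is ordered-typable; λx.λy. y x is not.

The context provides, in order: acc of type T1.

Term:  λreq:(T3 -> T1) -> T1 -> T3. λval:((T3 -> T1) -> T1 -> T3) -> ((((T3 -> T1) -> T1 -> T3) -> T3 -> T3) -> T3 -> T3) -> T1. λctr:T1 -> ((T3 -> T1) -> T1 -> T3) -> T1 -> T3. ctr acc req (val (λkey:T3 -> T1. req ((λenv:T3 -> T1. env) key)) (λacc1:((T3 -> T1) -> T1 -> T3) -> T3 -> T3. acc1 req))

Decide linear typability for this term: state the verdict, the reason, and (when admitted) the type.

no — needs contraction — req ×3
variable uses: acc ×1; req (bound) ×3; val (bound) ×1; ctr (bound) ×1; key (bound) ×1; env (bound) ×1; acc1 (bound) ×1
uses in reading order: ctr, acc, req, val, req, env, key, acc1, req
typing: ✓ — ((T3 -> T1) -> T1 -> T3) -> (((T3 -> T1) -> T1 -> T3) -> ((((T3 -> T1) -> T1 -> T3) -> T3 -> T3) -> T3 -> T3) -> T1) -> (T1 -> ((T3 -> T1) -> T1 -> T3) -> T1 -> T3) -> T3
across the five disciplines: ordered ✗, linear ✗, affine ✗, relevant ✓, unrestricted ✓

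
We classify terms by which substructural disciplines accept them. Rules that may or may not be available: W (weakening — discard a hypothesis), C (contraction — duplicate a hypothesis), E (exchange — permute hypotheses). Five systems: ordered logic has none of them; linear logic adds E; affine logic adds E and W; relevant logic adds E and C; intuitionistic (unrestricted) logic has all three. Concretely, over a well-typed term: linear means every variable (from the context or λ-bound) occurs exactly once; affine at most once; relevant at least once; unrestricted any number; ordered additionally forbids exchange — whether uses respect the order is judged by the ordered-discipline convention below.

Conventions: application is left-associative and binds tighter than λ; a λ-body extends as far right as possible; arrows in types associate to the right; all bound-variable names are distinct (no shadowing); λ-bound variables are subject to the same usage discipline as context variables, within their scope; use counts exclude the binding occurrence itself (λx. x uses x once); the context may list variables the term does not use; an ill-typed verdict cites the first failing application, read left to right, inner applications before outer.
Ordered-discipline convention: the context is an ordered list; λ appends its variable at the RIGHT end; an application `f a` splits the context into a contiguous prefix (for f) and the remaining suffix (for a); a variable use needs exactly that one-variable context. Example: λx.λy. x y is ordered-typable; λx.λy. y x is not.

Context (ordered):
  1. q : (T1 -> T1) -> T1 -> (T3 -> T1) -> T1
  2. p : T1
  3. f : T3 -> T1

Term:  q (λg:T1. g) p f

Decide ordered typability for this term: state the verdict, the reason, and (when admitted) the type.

yes — q, p, f, g once each; derivable with no W/C/E; term : T1
usage: q=1, p=1, f=1, g (λ-bound)=1
uses in reading order: q, g, p, f
typing: well-typed at T1
per-discipline verdicts: ordered ✓ · linear ✓ · affine ✓ · relevant ✓ · unrestricted ✓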